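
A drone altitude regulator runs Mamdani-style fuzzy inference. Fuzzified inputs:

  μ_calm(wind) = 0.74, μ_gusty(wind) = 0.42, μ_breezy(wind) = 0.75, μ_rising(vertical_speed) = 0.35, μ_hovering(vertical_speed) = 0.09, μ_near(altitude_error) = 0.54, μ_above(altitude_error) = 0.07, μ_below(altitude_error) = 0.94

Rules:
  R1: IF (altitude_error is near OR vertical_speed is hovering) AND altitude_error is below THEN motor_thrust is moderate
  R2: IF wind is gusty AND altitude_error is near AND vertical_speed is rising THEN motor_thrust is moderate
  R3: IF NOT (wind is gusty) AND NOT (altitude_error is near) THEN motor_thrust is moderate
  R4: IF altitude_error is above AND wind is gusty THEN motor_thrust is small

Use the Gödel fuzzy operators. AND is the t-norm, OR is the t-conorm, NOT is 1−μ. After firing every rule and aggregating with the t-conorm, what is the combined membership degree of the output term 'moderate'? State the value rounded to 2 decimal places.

0.54

R1: (near=0.54 OR hovering=0.09) = 0.54; AND[min(a, b)] with below=0.94 → w = 0.54
R2: gusty=0.42, near=0.54, rising=0.35; AND[min(a, b)] → w = 0.35
R3: ¬gusty=1−0.42=0.58, ¬near=1−0.54=0.46; AND[min(a, b)] → w = 0.46
R4: above=0.07, gusty=0.42; AND[min(a, b)] → w = 0.07
Rules with consequent 'moderate': {R1, R2, R3} → strengths 0.54, 0.35, 0.46
Aggregate via t-conorm [max(a, b)]: 0.54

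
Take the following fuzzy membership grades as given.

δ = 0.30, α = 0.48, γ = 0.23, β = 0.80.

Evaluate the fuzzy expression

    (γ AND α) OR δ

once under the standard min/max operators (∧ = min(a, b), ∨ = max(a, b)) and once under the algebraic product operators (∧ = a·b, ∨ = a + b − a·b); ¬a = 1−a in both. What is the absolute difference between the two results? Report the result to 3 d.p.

0.077

Under standard min/max:
  γ AND α = min(a, b) on (0.23, 0.48) = 0.23
  (γ AND α) OR δ = max(a, b) on (0.23, 0.30) = 0.30
  → value = 0.3000
Under algebraic product:
  γ AND α = a·b on (0.2300, 0.4800) = 0.1104
  (γ AND α) OR δ = a + b − a·b on (0.1104, 0.3000) = 0.3773
  → value = 0.3773
|0.3000 − 0.3773| = 0.077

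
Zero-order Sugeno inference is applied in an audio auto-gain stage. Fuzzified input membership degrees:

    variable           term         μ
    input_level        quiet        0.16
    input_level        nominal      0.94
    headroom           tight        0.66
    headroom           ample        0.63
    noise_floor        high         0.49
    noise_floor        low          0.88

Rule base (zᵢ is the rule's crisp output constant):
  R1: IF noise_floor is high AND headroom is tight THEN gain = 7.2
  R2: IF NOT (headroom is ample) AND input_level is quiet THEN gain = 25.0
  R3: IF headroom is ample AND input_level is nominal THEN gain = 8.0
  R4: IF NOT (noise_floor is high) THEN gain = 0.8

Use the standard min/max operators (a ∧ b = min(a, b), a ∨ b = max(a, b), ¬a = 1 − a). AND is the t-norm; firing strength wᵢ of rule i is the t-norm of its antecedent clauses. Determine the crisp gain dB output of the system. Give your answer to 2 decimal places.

7.25

R1 (z=7.2): high=0.49, tight=0.66; AND[min(a, b)] → w = 0.49
R2 (z=25.0): ¬ample=1−0.63=0.37, quiet=0.16; AND[min(a, b)] → w = 0.16
R3 (z=8.0): ample=0.63, nominal=0.94; AND[min(a, b)] → w = 0.63
R4 (z=0.8): ¬high=1−0.49=0.51 → w = 0.51
Weighted average = (0.49·7.2 + 0.16·25.0 + 0.63·8.0 + 0.51·0.8) / (0.49 + 0.16 + 0.63 + 0.51)
  = 12.9760 / 1.7900 = 7.25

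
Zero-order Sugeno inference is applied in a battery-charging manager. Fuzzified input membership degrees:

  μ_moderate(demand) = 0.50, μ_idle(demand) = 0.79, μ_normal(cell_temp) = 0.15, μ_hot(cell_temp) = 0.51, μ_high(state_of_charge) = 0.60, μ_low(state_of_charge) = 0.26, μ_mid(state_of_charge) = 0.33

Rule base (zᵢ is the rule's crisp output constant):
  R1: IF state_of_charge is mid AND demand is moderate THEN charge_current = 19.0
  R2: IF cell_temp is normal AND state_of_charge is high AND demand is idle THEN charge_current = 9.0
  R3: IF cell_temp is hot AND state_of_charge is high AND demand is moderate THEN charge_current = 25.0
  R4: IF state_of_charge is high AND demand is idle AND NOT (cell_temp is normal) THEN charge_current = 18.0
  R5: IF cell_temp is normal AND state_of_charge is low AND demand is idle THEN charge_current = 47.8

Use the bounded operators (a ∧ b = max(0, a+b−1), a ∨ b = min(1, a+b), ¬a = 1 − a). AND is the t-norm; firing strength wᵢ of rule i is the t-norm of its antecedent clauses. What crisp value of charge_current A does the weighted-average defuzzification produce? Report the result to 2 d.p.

18.00

R1 (z=19.0): mid=0.33, moderate=0.50; AND[max(0, a+b−1)] → w = 0.00
R2 (z=9.0): normal=0.15, high=0.60, idle=0.79; AND[max(0, a+b−1)] → w = 0.00
R3 (z=25.0): hot=0.51, high=0.60, moderate=0.50; AND[max(0, a+b−1)] → w = 0.00
R4 (z=18.0): high=0.60, idle=0.79, ¬normal=1−0.15=0.85; AND[max(0, a+b−1)] → w = 0.24
R5 (z=47.8): normal=0.15, low=0.26, idle=0.79; AND[max(0, a+b−1)] → w = 0.00
Weighted average = (0.00·19.0 + 0.00·9.0 + 0.00·25.0 + 0.24·18.0 + 0.00·47.8) / (0.00 + 0.00 + 0.00 + 0.24 + 0.00)
  = 4.3200 / 0.2400 = 18.00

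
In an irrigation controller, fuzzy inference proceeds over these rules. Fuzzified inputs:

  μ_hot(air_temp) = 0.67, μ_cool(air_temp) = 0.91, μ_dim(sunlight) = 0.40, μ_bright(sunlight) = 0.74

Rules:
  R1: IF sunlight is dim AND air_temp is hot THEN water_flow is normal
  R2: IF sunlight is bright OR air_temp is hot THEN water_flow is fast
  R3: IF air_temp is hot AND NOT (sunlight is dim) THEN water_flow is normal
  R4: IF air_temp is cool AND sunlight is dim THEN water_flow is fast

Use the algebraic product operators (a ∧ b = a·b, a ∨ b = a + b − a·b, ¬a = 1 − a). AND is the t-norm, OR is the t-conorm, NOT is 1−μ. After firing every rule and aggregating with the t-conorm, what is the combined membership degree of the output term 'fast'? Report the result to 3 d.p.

0.945

R1: dim=0.40, hot=0.67; AND[a·b] → w = 0.2680
R2: bright=0.74, hot=0.67; OR[a + b − a·b] → w = 0.9142
R3: hot=0.67, ¬dim=1−0.40=0.60; AND[a·b] → w = 0.4020
R4: cool=0.91, dim=0.40; AND[a·b] → w = 0.3640
Rules with consequent 'fast': {R2, R4} → strengths 0.9142, 0.3640
Aggregate via t-conorm [a + b − a·b]: 0.9454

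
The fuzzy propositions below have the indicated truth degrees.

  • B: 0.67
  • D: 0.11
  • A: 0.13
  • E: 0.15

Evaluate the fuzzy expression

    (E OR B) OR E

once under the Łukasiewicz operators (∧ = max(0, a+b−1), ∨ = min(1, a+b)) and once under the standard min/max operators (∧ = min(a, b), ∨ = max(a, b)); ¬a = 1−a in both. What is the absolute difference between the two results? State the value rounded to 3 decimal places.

0.300

Under Łukasiewicz:
  E OR B = min(1, a+b) on (0.15, 0.67) = 0.82
  (E OR B) OR E = min(1, a+b) on (0.82, 0.15) = 0.97
  → value = 0.9700
Under standard min/max:
  E OR B = max(a, b) on (0.15, 0.67) = 0.67
  (E OR B) OR E = max(a, b) on (0.67, 0.15) = 0.67
  → value = 0.6700
|0.9700 − 0.6700| = 0.300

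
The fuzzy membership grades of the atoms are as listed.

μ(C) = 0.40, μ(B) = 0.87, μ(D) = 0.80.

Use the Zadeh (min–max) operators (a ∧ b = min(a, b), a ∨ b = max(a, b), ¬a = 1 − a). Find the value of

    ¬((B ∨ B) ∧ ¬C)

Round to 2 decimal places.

B ∨ B = max(a, b) on (0.87, 0.87) = 0.87
¬C = 1 − 0.40 = 0.60
(B ∨ B) ∧ ¬C = min(a, b) on (0.87, 0.60) = 0.60
¬((B ∨ B) ∧ ¬C) = 1 − 0.60 = 0.40

0.40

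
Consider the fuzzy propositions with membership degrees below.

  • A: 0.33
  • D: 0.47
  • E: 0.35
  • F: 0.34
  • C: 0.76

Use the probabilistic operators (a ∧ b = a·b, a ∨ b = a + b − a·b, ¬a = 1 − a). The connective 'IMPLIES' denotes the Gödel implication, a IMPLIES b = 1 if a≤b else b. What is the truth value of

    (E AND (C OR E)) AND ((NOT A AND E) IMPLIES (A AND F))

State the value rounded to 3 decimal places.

C OR E = a + b − a·b on (0.7600, 0.3500) = 0.8440
E AND (C OR E) = a·b on (0.3500, 0.8440) = 0.2954
NOT A = 1 − 0.3300 = 0.6700
NOT A AND E = a·b on (0.6700, 0.3500) = 0.2345
A AND F = a·b on (0.3300, 0.3400) = 0.1122
(NOT A AND E) IMPLIES (A AND F)  [Gödel: 1 if a≤b else b] with a=0.2345, b=0.1122 → 0.1122
(E AND (C OR E)) AND ((NOT A AND E) IMPLIES (A AND F)) = a·b on (0.2954, 0.1122) = 0.0331

0.033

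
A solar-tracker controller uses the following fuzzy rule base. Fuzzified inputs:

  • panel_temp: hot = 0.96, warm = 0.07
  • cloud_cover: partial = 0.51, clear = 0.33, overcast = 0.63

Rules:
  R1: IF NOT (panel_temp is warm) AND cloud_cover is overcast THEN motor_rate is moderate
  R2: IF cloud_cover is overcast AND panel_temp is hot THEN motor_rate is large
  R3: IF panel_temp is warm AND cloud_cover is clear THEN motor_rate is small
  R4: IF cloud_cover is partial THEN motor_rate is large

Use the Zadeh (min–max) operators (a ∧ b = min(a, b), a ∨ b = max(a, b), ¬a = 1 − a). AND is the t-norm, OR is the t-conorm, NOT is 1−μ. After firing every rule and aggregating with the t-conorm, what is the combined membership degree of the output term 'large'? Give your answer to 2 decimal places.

0.63

R1: ¬warm=1−0.07=0.93, overcast=0.63; AND[min(a, b)] → w = 0.63
R2: overcast=0.63, hot=0.96; AND[min(a, b)] → w = 0.63
R3: warm=0.07, clear=0.33; AND[min(a, b)] → w = 0.07
R4: partial=0.51 → w = 0.51
Rules with consequent 'large': {R2, R4} → strengths 0.63, 0.51
Aggregate via t-conorm [max(a, b)]: 0.63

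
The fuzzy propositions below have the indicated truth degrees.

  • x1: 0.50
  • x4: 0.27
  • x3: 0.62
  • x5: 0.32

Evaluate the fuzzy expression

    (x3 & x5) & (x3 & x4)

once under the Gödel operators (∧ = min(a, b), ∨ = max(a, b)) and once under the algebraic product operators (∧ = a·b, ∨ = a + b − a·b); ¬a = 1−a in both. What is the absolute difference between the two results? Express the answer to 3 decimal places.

Under Gödel:
  x3 & x5 = min(a, b) on (0.62, 0.32) = 0.32
  x3 & x4 = min(a, b) on (0.62, 0.27) = 0.27
  (x3 & x5) & (x3 & x4) = min(a, b) on (0.32, 0.27) = 0.27
  → value = 0.2700
Under algebraic product:
  x3 & x5 = a·b on (0.6200, 0.3200) = 0.1984
  x3 & x4 = a·b on (0.6200, 0.2700) = 0.1674
  (x3 & x5) & (x3 & x4) = a·b on (0.1984, 0.1674) = 0.0332
  → value = 0.0332
|0.2700 − 0.0332| = 0.237

0.237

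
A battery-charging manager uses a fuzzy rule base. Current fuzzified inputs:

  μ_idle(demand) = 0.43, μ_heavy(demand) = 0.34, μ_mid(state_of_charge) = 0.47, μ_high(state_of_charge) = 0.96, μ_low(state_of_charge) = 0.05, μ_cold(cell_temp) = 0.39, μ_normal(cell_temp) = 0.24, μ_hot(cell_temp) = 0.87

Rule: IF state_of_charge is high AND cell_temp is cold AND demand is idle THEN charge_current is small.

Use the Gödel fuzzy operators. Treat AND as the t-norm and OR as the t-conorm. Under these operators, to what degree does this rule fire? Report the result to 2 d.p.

firing strength: high=0.96, cold=0.39, idle=0.43; AND[min(a, b)] → w = 0.39

0.39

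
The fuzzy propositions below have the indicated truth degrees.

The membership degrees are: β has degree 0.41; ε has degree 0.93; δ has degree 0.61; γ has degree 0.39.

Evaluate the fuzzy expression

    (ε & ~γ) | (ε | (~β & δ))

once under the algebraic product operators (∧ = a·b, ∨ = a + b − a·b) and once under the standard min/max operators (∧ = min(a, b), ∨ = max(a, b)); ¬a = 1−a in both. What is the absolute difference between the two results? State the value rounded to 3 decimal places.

Under algebraic product:
  ~γ = 1 − 0.3900 = 0.6100
  ε & ~γ = a·b on (0.9300, 0.6100) = 0.5673
  ~β = 1 − 0.4100 = 0.5900
  ~β & δ = a·b on (0.5900, 0.6100) = 0.3599
  ε | (~β & δ) = a + b − a·b on (0.9300, 0.3599) = 0.9552
  (ε & ~γ) | (ε | (~β & δ)) = a + b − a·b on (0.5673, 0.9552) = 0.9806
  → value = 0.9806
Under standard min/max:
  ~γ = 1 − 0.39 = 0.61
  ε & ~γ = min(a, b) on (0.93, 0.61) = 0.61
  ~β = 1 − 0.41 = 0.59
  ~β & δ = min(a, b) on (0.59, 0.61) = 0.59
  ε | (~β & δ) = max(a, b) on (0.93, 0.59) = 0.93
  (ε & ~γ) | (ε | (~β & δ)) = max(a, b) on (0.61, 0.93) = 0.93
  → value = 0.9300
|0.9806 − 0.9300| = 0.051

0.051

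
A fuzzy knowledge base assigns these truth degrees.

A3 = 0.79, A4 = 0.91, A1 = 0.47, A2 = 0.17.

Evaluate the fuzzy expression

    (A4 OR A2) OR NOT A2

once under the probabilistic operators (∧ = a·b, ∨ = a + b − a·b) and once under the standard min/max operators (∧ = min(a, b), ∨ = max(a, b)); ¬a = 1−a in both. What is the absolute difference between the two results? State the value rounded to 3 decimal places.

Under probabilistic:
  A4 OR A2 = a + b − a·b on (0.9100, 0.1700) = 0.9253
  NOT A2 = 1 − 0.1700 = 0.8300
  (A4 OR A2) OR NOT A2 = a + b − a·b on (0.9253, 0.8300) = 0.9873
  → value = 0.9873
Under standard min/max:
  A4 OR A2 = max(a, b) on (0.91, 0.17) = 0.91
  NOT A2 = 1 − 0.17 = 0.83
  (A4 OR A2) OR NOT A2 = max(a, b) on (0.91, 0.83) = 0.91
  → value = 0.9100
|0.9873 − 0.9100| = 0.077

0.077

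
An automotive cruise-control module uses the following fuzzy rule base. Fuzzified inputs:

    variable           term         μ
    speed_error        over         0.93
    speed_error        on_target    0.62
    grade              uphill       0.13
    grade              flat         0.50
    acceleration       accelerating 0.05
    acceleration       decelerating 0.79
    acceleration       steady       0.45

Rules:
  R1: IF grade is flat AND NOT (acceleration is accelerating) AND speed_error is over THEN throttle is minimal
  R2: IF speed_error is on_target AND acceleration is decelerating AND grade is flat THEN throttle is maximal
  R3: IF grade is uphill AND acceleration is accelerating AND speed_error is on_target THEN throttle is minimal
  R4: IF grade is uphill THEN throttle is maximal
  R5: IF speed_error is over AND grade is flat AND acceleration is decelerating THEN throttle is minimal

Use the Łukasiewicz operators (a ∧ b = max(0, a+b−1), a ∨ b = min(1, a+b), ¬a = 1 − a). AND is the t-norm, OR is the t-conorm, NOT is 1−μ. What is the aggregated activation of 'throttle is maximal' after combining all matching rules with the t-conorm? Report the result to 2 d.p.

0.13

R1: flat=0.50, ¬accelerating=1−0.05=0.95, over=0.93; AND[max(0, a+b−1)] → w = 0.38
R2: on_target=0.62, decelerating=0.79, flat=0.50; AND[max(0, a+b−1)] → w = 0.00
R3: uphill=0.13, accelerating=0.05, on_target=0.62; AND[max(0, a+b−1)] → w = 0.00
R4: uphill=0.13 → w = 0.13
R5: over=0.93, flat=0.50, decelerating=0.79; AND[max(0, a+b−1)] → w = 0.22
Rules with consequent 'maximal': {R2, R4} → strengths 0.00, 0.13
Aggregate via t-conorm [min(1, a+b)]: 0.13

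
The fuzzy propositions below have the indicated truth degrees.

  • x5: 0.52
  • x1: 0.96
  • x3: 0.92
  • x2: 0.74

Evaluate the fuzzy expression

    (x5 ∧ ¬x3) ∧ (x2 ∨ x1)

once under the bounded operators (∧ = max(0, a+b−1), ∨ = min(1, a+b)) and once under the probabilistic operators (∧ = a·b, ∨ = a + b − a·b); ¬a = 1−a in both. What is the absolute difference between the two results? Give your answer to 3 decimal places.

Under bounded:
  ¬x3 = 1 − 0.92 = 0.08
  x5 ∧ ¬x3 = max(0, a+b−1) on (0.52, 0.08) = 0.00
  x2 ∨ x1 = min(1, a+b) on (0.74, 0.96) = 1.00
  (x5 ∧ ¬x3) ∧ (x2 ∨ x1) = max(0, a+b−1) on (0.00, 1.00) = 0.00
  → value = 0.0000
Under probabilistic:
  ¬x3 = 1 − 0.9200 = 0.0800
  x5 ∧ ¬x3 = a·b on (0.5200, 0.0800) = 0.0416
  x2 ∨ x1 = a + b − a·b on (0.7400, 0.9600) = 0.9896
  (x5 ∧ ¬x3) ∧ (x2 ∨ x1) = a·b on (0.0416, 0.9896) = 0.0412
  → value = 0.0412
|0.0000 − 0.0412| = 0.041

0.041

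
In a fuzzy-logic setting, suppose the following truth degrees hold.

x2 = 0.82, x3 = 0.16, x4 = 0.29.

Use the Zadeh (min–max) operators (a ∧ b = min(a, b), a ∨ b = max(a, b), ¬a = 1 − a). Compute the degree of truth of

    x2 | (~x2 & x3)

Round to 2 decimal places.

0.82

~x2 = 1 − 0.82 = 0.18
~x2 & x3 = min(a, b) on (0.18, 0.16) = 0.16
x2 | (~x2 & x3) = max(a, b) on (0.82, 0.16) = 0.82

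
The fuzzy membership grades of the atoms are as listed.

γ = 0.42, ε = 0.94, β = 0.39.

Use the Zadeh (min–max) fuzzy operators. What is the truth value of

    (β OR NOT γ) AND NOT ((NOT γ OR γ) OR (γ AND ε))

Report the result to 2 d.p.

0.42

NOT γ = 1 − 0.42 = 0.58
β OR NOT γ = max(a, b) on (0.39, 0.58) = 0.58
NOT γ = 1 − 0.42 = 0.58
NOT γ OR γ = max(a, b) on (0.58, 0.42) = 0.58
γ AND ε = min(a, b) on (0.42, 0.94) = 0.42
(NOT γ OR γ) OR (γ AND ε) = max(a, b) on (0.58, 0.42) = 0.58
NOT ((NOT γ OR γ) OR (γ AND ε)) = 1 − 0.58 = 0.42
(β OR NOT γ) AND NOT ((NOT γ OR γ) OR (γ AND ε)) = min(a, b) on (0.58, 0.42) = 0.42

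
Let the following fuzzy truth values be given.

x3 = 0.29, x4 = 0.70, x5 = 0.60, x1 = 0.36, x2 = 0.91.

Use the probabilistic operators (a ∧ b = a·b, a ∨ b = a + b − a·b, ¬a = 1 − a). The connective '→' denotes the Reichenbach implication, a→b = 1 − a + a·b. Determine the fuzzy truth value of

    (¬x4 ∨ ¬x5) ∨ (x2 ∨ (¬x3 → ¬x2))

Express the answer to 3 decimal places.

¬x4 = 1 − 0.7000 = 0.3000
¬x5 = 1 − 0.6000 = 0.4000
¬x4 ∨ ¬x5 = a + b − a·b on (0.3000, 0.4000) = 0.5800
¬x3 = 1 − 0.2900 = 0.7100
¬x2 = 1 − 0.9100 = 0.0900
¬x3 → ¬x2  [Reichenbach: 1 − a + a·b] with a=0.7100, b=0.0900 → 0.3539
x2 ∨ (¬x3 → ¬x2) = a + b − a·b on (0.9100, 0.3539) = 0.9419
(¬x4 ∨ ¬x5) ∨ (x2 ∨ (¬x3 → ¬x2)) = a + b − a·b on (0.5800, 0.9419) = 0.9756

0.976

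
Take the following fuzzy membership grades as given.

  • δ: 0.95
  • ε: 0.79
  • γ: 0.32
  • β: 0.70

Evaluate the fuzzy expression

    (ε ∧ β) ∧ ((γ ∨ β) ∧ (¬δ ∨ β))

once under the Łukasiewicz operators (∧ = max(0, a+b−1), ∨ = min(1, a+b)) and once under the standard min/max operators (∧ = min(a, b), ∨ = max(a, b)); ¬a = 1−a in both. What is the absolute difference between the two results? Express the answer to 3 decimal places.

0.460

Under Łukasiewicz:
  ε ∧ β = max(0, a+b−1) on (0.79, 0.70) = 0.49
  γ ∨ β = min(1, a+b) on (0.32, 0.70) = 1.00
  ¬δ = 1 − 0.95 = 0.05
  ¬δ ∨ β = min(1, a+b) on (0.05, 0.70) = 0.75
  (γ ∨ β) ∧ (¬δ ∨ β) = max(0, a+b−1) on (1.00, 0.75) = 0.75
  (ε ∧ β) ∧ ((γ ∨ β) ∧ (¬δ ∨ β)) = max(0, a+b−1) on (0.49, 0.75) = 0.24
  → value = 0.2400
Under standard min/max:
  ε ∧ β = min(a, b) on (0.79, 0.70) = 0.70
  γ ∨ β = max(a, b) on (0.32, 0.70) = 0.70
  ¬δ = 1 − 0.95 = 0.05
  ¬δ ∨ β = max(a, b) on (0.05, 0.70) = 0.70
  (γ ∨ β) ∧ (¬δ ∨ β) = min(a, b) on (0.70, 0.70) = 0.70
  (ε ∧ β) ∧ ((γ ∨ β) ∧ (¬δ ∨ β)) = min(a, b) on (0.70, 0.70) = 0.70
  → value = 0.7000
|0.2400 − 0.7000| = 0.460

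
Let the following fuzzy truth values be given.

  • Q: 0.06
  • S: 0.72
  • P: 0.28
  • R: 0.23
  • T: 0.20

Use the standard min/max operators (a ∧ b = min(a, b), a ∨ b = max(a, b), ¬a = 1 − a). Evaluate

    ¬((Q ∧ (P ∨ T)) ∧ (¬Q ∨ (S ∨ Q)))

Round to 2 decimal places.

P ∨ T = max(a, b) on (0.28, 0.20) = 0.28
Q ∧ (P ∨ T) = min(a, b) on (0.06, 0.28) = 0.06
¬Q = 1 − 0.06 = 0.94
S ∨ Q = max(a, b) on (0.72, 0.06) = 0.72
¬Q ∨ (S ∨ Q) = max(a, b) on (0.94, 0.72) = 0.94
(Q ∧ (P ∨ T)) ∧ (¬Q ∨ (S ∨ Q)) = min(a, b) on (0.06, 0.94) = 0.06
¬((Q ∧ (P ∨ T)) ∧ (¬Q ∨ (S ∨ Q))) = 1 − 0.06 = 0.94

0.94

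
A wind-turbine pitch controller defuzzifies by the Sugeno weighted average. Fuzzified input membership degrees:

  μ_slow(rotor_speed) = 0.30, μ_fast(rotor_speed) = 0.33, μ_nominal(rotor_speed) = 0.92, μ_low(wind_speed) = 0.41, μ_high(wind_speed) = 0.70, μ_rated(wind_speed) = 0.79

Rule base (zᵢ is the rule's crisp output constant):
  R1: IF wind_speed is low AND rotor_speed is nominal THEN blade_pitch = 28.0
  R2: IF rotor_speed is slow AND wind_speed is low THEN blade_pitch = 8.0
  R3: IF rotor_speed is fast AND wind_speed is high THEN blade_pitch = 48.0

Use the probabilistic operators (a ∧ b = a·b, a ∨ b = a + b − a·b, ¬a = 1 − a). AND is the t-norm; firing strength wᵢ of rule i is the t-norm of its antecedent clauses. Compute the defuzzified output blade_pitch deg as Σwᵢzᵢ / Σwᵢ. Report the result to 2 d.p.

30.95

R1 (z=28.0): low=0.41, nominal=0.92; AND[a·b] → w = 0.3772
R2 (z=8.0): slow=0.30, low=0.41; AND[a·b] → w = 0.1230
R3 (z=48.0): fast=0.33, high=0.70; AND[a·b] → w = 0.2310
Weighted average = (0.3772·28.0 + 0.1230·8.0 + 0.2310·48.0) / (0.3772 + 0.1230 + 0.2310)
  = 22.6336 / 0.7312 = 30.95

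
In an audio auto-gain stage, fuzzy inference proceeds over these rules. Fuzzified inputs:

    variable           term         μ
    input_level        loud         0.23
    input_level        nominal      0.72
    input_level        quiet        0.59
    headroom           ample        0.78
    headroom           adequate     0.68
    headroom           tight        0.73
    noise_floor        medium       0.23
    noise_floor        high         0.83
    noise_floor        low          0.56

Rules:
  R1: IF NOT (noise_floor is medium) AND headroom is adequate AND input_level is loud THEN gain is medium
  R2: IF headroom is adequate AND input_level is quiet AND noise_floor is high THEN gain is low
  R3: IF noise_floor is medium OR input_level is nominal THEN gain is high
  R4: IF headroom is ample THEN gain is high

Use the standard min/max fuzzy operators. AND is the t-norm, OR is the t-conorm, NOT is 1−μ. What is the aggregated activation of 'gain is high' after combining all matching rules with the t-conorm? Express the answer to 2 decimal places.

R1: ¬medium=1−0.23=0.77, adequate=0.68, loud=0.23; AND[min(a, b)] → w = 0.23
R2: adequate=0.68, quiet=0.59, high=0.83; AND[min(a, b)] → w = 0.59
R3: medium=0.23, nominal=0.72; OR[max(a, b)] → w = 0.72
R4: ample=0.78 → w = 0.78
Rules with consequent 'high': {R3, R4} → strengths 0.72, 0.78
Aggregate via t-conorm [max(a, b)]: 0.78

0.78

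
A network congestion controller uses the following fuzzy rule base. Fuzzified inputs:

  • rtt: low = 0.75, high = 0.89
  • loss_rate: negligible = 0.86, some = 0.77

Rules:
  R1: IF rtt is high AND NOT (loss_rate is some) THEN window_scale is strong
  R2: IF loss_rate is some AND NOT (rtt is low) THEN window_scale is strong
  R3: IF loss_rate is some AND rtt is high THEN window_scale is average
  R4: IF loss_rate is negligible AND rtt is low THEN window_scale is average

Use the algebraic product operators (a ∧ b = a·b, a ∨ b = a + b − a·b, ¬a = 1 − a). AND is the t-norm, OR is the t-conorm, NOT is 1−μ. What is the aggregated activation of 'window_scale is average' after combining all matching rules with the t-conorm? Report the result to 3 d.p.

R1: high=0.89, ¬some=1−0.77=0.23; AND[a·b] → w = 0.2047
R2: some=0.77, ¬low=1−0.75=0.25; AND[a·b] → w = 0.1925
R3: some=0.77, high=0.89; AND[a·b] → w = 0.6853
R4: negligible=0.86, low=0.75; AND[a·b] → w = 0.6450
Rules with consequent 'average': {R3, R4} → strengths 0.6853, 0.6450
Aggregate via t-conorm [a + b − a·b]: 0.8883

0.888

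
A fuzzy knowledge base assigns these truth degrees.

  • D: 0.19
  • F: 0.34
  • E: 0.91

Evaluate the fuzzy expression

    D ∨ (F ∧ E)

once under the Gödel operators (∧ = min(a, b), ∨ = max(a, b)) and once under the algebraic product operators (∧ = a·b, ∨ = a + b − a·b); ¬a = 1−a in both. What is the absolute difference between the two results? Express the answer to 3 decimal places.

Under Gödel:
  F ∧ E = min(a, b) on (0.34, 0.91) = 0.34
  D ∨ (F ∧ E) = max(a, b) on (0.19, 0.34) = 0.34
  → value = 0.3400
Under algebraic product:
  F ∧ E = a·b on (0.3400, 0.9100) = 0.3094
  D ∨ (F ∧ E) = a + b − a·b on (0.1900, 0.3094) = 0.4406
  → value = 0.4406
|0.3400 − 0.4406| = 0.101

0.101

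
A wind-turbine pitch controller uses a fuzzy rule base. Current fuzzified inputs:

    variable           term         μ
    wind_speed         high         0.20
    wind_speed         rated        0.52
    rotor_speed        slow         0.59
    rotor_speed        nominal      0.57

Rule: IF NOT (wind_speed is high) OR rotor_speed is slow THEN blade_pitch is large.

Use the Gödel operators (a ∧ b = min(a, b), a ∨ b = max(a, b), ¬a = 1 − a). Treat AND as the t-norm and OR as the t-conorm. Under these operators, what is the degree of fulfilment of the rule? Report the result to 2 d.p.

firing strength: ¬high=1−0.20=0.80, slow=0.59; OR[max(a, b)] → w = 0.80

0.80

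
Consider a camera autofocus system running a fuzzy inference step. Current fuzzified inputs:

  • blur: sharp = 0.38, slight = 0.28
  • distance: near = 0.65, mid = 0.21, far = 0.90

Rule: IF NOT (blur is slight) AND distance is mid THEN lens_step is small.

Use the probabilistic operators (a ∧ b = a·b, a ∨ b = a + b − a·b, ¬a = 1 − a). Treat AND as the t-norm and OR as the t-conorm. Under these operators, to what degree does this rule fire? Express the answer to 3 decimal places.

0.151

firing strength: ¬slight=1−0.28=0.72, mid=0.21; AND[a·b] → w = 0.1512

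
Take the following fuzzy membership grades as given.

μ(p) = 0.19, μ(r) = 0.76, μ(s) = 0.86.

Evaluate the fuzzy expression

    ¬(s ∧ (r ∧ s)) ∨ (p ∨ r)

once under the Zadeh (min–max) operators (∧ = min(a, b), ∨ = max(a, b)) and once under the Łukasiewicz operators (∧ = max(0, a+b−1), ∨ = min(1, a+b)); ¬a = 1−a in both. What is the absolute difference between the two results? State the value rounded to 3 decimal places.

Under Zadeh (min–max):
  r ∧ s = min(a, b) on (0.76, 0.86) = 0.76
  s ∧ (r ∧ s) = min(a, b) on (0.86, 0.76) = 0.76
  ¬(s ∧ (r ∧ s)) = 1 − 0.76 = 0.24
  p ∨ r = max(a, b) on (0.19, 0.76) = 0.76
  ¬(s ∧ (r ∧ s)) ∨ (p ∨ r) = max(a, b) on (0.24, 0.76) = 0.76
  → value = 0.7600
Under Łukasiewicz:
  r ∧ s = max(0, a+b−1) on (0.76, 0.86) = 0.62
  s ∧ (r ∧ s) = max(0, a+b−1) on (0.86, 0.62) = 0.48
  ¬(s ∧ (r ∧ s)) = 1 − 0.48 = 0.52
  p ∨ r = min(1, a+b) on (0.19, 0.76) = 0.95
  ¬(s ∧ (r ∧ s)) ∨ (p ∨ r) = min(1, a+b) on (0.52, 0.95) = 1.00
  → value = 1.0000
|0.7600 − 1.0000| = 0.240

0.240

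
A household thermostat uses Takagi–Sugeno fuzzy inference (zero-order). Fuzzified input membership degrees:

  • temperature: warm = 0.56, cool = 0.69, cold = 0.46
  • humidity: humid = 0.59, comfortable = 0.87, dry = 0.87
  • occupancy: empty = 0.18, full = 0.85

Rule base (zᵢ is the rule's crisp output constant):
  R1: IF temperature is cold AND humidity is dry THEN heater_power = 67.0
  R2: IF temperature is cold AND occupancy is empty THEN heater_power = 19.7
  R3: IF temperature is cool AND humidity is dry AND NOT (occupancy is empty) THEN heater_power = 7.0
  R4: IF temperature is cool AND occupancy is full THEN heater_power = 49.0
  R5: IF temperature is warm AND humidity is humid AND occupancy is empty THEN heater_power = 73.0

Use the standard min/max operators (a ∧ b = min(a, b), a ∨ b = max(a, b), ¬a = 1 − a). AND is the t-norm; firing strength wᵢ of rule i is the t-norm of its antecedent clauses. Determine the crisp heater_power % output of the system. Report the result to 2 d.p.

R1 (z=67.0): cold=0.46, dry=0.87; AND[min(a, b)] → w = 0.46
R2 (z=19.7): cold=0.46, empty=0.18; AND[min(a, b)] → w = 0.18
R3 (z=7.0): cool=0.69, dry=0.87, ¬empty=1−0.18=0.82; AND[min(a, b)] → w = 0.69
R4 (z=49.0): cool=0.69, full=0.85; AND[min(a, b)] → w = 0.69
R5 (z=73.0): warm=0.56, humid=0.59, empty=0.18; AND[min(a, b)] → w = 0.18
Weighted average = (0.46·67.0 + 0.18·19.7 + 0.69·7.0 + 0.69·49.0 + 0.18·73.0) / (0.46 + 0.18 + 0.69 + 0.69 + 0.18)
  = 86.1460 / 2.2000 = 39.16

39.16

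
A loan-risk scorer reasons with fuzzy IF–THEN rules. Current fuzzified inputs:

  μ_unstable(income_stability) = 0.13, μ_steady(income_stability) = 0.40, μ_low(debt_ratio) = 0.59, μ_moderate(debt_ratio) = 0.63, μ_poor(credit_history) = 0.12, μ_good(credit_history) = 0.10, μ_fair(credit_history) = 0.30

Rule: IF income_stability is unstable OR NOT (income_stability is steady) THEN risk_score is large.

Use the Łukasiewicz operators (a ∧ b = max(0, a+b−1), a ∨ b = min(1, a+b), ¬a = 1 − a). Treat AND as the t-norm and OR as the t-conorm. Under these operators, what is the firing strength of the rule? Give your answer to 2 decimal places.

firing strength: unstable=0.13, ¬steady=1−0.40=0.60; OR[min(1, a+b)] → w = 0.73

0.73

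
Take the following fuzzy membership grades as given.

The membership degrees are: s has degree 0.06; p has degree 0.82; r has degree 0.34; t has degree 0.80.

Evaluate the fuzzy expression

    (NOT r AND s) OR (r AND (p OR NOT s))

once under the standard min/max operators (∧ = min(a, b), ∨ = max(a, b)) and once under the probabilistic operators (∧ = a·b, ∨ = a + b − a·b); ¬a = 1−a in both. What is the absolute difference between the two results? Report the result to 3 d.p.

0.023

Under standard min/max:
  NOT r = 1 − 0.34 = 0.66
  NOT r AND s = min(a, b) on (0.66, 0.06) = 0.06
  NOT s = 1 − 0.06 = 0.94
  p OR NOT s = max(a, b) on (0.82, 0.94) = 0.94
  r AND (p OR NOT s) = min(a, b) on (0.34, 0.94) = 0.34
  (NOT r AND s) OR (r AND (p OR NOT s)) = max(a, b) on (0.06, 0.34) = 0.34
  → value = 0.3400
Under probabilistic:
  NOT r = 1 − 0.3400 = 0.6600
  NOT r AND s = a·b on (0.6600, 0.0600) = 0.0396
  NOT s = 1 − 0.0600 = 0.9400
  p OR NOT s = a + b − a·b on (0.8200, 0.9400) = 0.9892
  r AND (p OR NOT s) = a·b on (0.3400, 0.9892) = 0.3363
  (NOT r AND s) OR (r AND (p OR NOT s)) = a + b − a·b on (0.0396, 0.3363) = 0.3626
  → value = 0.3626
|0.3400 − 0.3626| = 0.023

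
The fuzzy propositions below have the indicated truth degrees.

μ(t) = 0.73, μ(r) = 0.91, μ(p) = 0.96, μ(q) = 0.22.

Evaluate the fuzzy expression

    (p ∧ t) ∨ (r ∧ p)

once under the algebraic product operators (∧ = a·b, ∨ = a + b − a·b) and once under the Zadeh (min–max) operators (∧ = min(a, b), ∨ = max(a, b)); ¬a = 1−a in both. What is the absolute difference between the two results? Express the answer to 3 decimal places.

0.052

Under algebraic product:
  p ∧ t = a·b on (0.9600, 0.7300) = 0.7008
  r ∧ p = a·b on (0.9100, 0.9600) = 0.8736
  (p ∧ t) ∨ (r ∧ p) = a + b − a·b on (0.7008, 0.8736) = 0.9622
  → value = 0.9622
Under Zadeh (min–max):
  p ∧ t = min(a, b) on (0.96, 0.73) = 0.73
  r ∧ p = min(a, b) on (0.91, 0.96) = 0.91
  (p ∧ t) ∨ (r ∧ p) = max(a, b) on (0.73, 0.91) = 0.91
  → value = 0.9100
|0.9622 − 0.9100| = 0.052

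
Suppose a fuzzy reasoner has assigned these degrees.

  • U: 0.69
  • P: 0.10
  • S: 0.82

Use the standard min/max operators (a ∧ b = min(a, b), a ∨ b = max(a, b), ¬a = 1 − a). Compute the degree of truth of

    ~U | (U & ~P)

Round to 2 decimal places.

~U = 1 − 0.69 = 0.31
~P = 1 − 0.10 = 0.90
U & ~P = min(a, b) on (0.69, 0.90) = 0.69
~U | (U & ~P) = max(a, b) on (0.31, 0.69) = 0.69

0.69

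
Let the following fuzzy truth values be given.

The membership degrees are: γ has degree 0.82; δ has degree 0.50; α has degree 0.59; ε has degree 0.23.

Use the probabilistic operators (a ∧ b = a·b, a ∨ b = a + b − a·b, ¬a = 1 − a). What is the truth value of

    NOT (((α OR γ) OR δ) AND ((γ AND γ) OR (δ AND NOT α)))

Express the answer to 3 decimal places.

α OR γ = a + b − a·b on (0.5900, 0.8200) = 0.9262
(α OR γ) OR δ = a + b − a·b on (0.9262, 0.5000) = 0.9631
γ AND γ = a·b on (0.8200, 0.8200) = 0.6724
NOT α = 1 − 0.5900 = 0.4100
δ AND NOT α = a·b on (0.5000, 0.4100) = 0.2050
(γ AND γ) OR (δ AND NOT α) = a + b − a·b on (0.6724, 0.2050) = 0.7396
((α OR γ) OR δ) AND ((γ AND γ) OR (δ AND NOT α)) = a·b on (0.9631, 0.7396) = 0.7123
NOT (((α OR γ) OR δ) AND ((γ AND γ) OR (δ AND NOT α))) = 1 − 0.7123 = 0.2877

0.288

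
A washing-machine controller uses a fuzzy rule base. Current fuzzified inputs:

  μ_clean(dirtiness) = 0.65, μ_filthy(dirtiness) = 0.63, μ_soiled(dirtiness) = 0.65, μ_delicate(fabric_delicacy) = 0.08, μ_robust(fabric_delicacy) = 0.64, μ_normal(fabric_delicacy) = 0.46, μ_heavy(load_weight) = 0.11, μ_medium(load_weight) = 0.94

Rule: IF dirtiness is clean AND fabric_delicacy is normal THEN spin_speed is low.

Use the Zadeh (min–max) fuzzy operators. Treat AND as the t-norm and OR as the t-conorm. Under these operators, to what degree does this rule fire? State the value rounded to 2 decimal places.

0.46

firing strength: clean=0.65, normal=0.46; AND[min(a, b)] → w = 0.46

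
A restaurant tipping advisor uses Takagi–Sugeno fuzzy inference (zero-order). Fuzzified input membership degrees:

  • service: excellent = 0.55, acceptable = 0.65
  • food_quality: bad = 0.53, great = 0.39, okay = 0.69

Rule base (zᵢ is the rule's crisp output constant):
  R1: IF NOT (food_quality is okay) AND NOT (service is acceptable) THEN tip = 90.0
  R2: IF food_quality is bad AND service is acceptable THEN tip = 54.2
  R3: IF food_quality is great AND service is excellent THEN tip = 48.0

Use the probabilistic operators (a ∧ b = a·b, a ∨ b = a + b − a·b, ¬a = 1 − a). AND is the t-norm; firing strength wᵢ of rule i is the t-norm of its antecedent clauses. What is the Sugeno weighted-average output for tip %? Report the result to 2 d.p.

R1 (z=90.0): ¬okay=1−0.69=0.31, ¬acceptable=1−0.65=0.35; AND[a·b] → w = 0.1085
R2 (z=54.2): bad=0.53, acceptable=0.65; AND[a·b] → w = 0.3445
R3 (z=48.0): great=0.39, excellent=0.55; AND[a·b] → w = 0.2145
Weighted average = (0.1085·90.0 + 0.3445·54.2 + 0.2145·48.0) / (0.1085 + 0.3445 + 0.2145)
  = 38.7329 / 0.6675 = 58.03

58.03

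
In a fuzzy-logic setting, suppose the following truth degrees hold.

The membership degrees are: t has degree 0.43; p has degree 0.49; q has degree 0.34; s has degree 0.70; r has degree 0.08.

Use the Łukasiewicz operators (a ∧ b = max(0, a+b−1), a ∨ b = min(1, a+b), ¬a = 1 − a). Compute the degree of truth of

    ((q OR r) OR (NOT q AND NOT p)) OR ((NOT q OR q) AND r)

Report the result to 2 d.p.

q OR r = min(1, a+b) on (0.34, 0.08) = 0.42
NOT q = 1 − 0.34 = 0.66
NOT p = 1 − 0.49 = 0.51
NOT q AND NOT p = max(0, a+b−1) on (0.66, 0.51) = 0.17
(q OR r) OR (NOT q AND NOT p) = min(1, a+b) on (0.42, 0.17) = 0.59
NOT q = 1 − 0.34 = 0.66
NOT q OR q = min(1, a+b) on (0.66, 0.34) = 1.00
(NOT q OR q) AND r = max(0, a+b−1) on (1.00, 0.08) = 0.08
((q OR r) OR (NOT q AND NOT p)) OR ((NOT q OR q) AND r) = min(1, a+b) on (0.59, 0.08) = 0.67

0.67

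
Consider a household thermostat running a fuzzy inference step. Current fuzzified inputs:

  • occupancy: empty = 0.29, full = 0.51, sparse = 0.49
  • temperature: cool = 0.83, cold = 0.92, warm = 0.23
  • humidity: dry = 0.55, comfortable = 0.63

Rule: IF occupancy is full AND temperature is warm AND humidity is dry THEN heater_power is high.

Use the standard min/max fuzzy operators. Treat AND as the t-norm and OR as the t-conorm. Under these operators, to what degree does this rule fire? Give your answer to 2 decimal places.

firing strength: full=0.51, warm=0.23, dry=0.55; AND[min(a, b)] → w = 0.23

0.23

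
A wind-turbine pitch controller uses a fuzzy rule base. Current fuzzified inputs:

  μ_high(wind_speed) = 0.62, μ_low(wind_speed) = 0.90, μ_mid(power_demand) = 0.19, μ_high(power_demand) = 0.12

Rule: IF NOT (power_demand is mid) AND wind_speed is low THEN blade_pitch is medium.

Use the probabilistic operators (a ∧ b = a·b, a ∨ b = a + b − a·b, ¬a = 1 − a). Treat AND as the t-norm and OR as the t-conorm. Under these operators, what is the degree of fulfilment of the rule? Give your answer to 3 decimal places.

0.729

firing strength: ¬mid=1−0.19=0.81, low=0.90; AND[a·b] → w = 0.7290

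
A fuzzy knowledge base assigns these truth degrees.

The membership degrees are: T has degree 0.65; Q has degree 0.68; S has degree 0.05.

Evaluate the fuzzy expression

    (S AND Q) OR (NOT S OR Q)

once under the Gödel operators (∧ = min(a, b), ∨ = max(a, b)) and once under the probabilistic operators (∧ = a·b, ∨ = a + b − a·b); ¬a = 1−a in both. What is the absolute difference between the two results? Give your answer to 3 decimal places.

Under Gödel:
  S AND Q = min(a, b) on (0.05, 0.68) = 0.05
  NOT S = 1 − 0.05 = 0.95
  NOT S OR Q = max(a, b) on (0.95, 0.68) = 0.95
  (S AND Q) OR (NOT S OR Q) = max(a, b) on (0.05, 0.95) = 0.95
  → value = 0.9500
Under probabilistic:
  S AND Q = a·b on (0.0500, 0.6800) = 0.0340
  NOT S = 1 − 0.0500 = 0.9500
  NOT S OR Q = a + b − a·b on (0.9500, 0.6800) = 0.9840
  (S AND Q) OR (NOT S OR Q) = a + b − a·b on (0.0340, 0.9840) = 0.9845
  → value = 0.9845
|0.9500 − 0.9845| = 0.035

0.035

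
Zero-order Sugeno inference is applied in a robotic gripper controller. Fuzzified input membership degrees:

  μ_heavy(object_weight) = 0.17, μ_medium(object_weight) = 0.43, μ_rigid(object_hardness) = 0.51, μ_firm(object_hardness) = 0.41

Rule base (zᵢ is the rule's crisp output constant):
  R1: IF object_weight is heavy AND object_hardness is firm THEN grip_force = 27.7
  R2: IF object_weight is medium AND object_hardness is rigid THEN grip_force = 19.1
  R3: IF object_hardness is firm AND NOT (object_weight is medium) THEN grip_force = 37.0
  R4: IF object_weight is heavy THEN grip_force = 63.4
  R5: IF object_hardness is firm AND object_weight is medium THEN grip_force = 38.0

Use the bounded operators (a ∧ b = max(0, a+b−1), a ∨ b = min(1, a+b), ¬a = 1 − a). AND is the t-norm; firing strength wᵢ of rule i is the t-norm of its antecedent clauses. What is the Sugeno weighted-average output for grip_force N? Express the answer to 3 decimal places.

R1 (z=27.7): heavy=0.17, firm=0.41; AND[max(0, a+b−1)] → w = 0.00
R2 (z=19.1): medium=0.43, rigid=0.51; AND[max(0, a+b−1)] → w = 0.00
R3 (z=37.0): firm=0.41, ¬medium=1−0.43=0.57; AND[max(0, a+b−1)] → w = 0.00
R4 (z=63.4): heavy=0.17 → w = 0.17
R5 (z=38.0): firm=0.41, medium=0.43; AND[max(0, a+b−1)] → w = 0.00
Weighted average = (0.00·27.7 + 0.00·19.1 + 0.00·37.0 + 0.17·63.4 + 0.00·38.0) / (0.00 + 0.00 + 0.00 + 0.17 + 0.00)
  = 10.7780 / 0.1700 = 63.400

63.400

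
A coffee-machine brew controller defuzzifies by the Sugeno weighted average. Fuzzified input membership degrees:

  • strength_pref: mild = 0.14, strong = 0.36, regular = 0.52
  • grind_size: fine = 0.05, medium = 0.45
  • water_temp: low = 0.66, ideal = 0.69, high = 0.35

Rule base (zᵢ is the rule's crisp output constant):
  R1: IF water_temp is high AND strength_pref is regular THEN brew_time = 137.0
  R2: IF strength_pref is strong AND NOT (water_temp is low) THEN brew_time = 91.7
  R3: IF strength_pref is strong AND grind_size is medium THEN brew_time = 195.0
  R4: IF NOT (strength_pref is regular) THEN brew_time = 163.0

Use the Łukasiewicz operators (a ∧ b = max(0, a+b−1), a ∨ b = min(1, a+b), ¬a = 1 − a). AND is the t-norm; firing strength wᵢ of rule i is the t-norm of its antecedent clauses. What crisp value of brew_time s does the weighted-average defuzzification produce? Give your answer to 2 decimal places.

R1 (z=137.0): high=0.35, regular=0.52; AND[max(0, a+b−1)] → w = 0.00
R2 (z=91.7): strong=0.36, ¬low=1−0.66=0.34; AND[max(0, a+b−1)] → w = 0.00
R3 (z=195.0): strong=0.36, medium=0.45; AND[max(0, a+b−1)] → w = 0.00
R4 (z=163.0): ¬regular=1−0.52=0.48 → w = 0.48
Weighted average = (0.00·137.0 + 0.00·91.7 + 0.00·195.0 + 0.48·163.0) / (0.00 + 0.00 + 0.00 + 0.48)
  = 78.2400 / 0.4800 = 163.00

163.00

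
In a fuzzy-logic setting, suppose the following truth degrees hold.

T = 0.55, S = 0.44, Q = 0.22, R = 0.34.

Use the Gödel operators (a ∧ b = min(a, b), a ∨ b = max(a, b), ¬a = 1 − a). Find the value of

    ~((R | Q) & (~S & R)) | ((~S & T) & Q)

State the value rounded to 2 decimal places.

R | Q = max(a, b) on (0.34, 0.22) = 0.34
~S = 1 − 0.44 = 0.56
~S & R = min(a, b) on (0.56, 0.34) = 0.34
(R | Q) & (~S & R) = min(a, b) on (0.34, 0.34) = 0.34
~((R | Q) & (~S & R)) = 1 − 0.34 = 0.66
~S = 1 − 0.44 = 0.56
~S & T = min(a, b) on (0.56, 0.55) = 0.55
(~S & T) & Q = min(a, b) on (0.55, 0.22) = 0.22
~((R | Q) & (~S & R)) | ((~S & T) & Q) = max(a, b) on (0.66, 0.22) = 0.66

0.66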